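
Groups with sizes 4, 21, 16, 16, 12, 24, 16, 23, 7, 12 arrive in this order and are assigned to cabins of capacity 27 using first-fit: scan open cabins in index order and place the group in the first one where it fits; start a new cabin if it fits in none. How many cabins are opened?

  4 → cabin 1 (new)  [load 4/27]
  21 → cabin 1  [load 25/27]
  16 → cabin 2 (new)  [load 16/27]
  16 → cabin 3 (new)  [load 16/27]
  12 → cabin 4 (new)  [load 12/27]
  24 → cabin 5 (new)  [load 24/27]
  16 → cabin 6 (new)  [load 16/27]
  23 → cabin 7 (new)  [load 23/27]
  7 → cabin 2  [load 23/27]
  12 → cabin 4  [load 24/27]
7 cabins opened.

7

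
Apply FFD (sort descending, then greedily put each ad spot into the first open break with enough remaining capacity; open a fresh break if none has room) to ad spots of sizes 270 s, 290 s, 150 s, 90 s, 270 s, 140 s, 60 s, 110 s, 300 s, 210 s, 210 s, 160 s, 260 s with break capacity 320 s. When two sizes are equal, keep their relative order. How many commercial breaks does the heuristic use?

9

Sorted descending: 300, 290, 270, 270, 260, 210, 210, 160, 150, 140, 110, 90, 60.
  300 → break 1 (new)  [load 300/320]
  290 → break 2 (new)  [load 290/320]
  270 → break 3 (new)  [load 270/320]
  270 → break 4 (new)  [load 270/320]
  260 → break 5 (new)  [load 260/320]
  210 → break 6 (new)  [load 210/320]
  210 → break 7 (new)  [load 210/320]
  160 → break 8 (new)  [load 160/320]
  150 → break 8  [load 310/320]
  140 → break 9 (new)  [load 140/320]
  110 → break 6  [load 320/320]
  90 → break 7  [load 300/320]
  60 → break 5  [load 320/320]
9 commercial breaks opened.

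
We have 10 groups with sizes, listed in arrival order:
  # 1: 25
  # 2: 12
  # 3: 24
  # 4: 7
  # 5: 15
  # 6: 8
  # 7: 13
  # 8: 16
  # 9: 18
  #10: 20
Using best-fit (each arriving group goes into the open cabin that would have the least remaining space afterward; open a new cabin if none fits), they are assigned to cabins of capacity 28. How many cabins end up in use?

  25 → cabin 1 (new)  [load 25/28]
  12 → cabin 2 (new)  [load 12/28]
  24 → cabin 3 (new)  [load 24/28]
  7 → cabin 2  [load 19/28]
  15 → cabin 4 (new)  [load 15/28]
  8 → cabin 2  [load 27/28]
  13 → cabin 4  [load 28/28]
  16 → cabin 5 (new)  [load 16/28]
  18 → cabin 6 (new)  [load 18/28]
  20 → cabin 7 (new)  [load 20/28]
7 cabins opened.

7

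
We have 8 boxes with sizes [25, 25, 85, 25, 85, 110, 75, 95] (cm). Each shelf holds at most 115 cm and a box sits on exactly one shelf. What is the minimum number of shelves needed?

5

Total = 110 + 95 + 85 + 85 + 75 + 25 + 25 + 25 = 525 cm.
Lower bound: ⌈525/115⌉ = 5 shelves.
A packing using 5 shelves:
  shelf 1: 110 = 110
  shelf 2: 95 = 95
  shelf 3: 85 + 25 = 110
  shelf 4: 85 + 25 = 110
  shelf 5: 75 + 25 = 100
This matches the lower bound, so 5 is optimal.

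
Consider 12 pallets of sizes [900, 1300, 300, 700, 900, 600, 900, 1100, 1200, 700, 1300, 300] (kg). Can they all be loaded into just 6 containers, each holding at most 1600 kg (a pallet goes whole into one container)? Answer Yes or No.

No

Total = 10200 kg; ⌈10200/1600⌉ = 7.
At least 7 containers are required, but only 6 are allowed.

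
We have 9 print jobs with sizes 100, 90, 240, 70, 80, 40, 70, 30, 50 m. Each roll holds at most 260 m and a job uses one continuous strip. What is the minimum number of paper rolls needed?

4

Total = 240 + 100 + 90 + 80 + 70 + 70 + 50 + 40 + 30 = 770 m.
Lower bound: ⌈770/260⌉ = 3 paper rolls.
A packing using 4 paper rolls:
  roll 1: 240 = 240
  roll 2: 100 + 90 + 70 = 260
  roll 3: 80 + 70 + 50 + 40 = 240
  roll 4: 30 = 30
No arrangement into 3 paper rolls stays within capacity, so 4 is optimal.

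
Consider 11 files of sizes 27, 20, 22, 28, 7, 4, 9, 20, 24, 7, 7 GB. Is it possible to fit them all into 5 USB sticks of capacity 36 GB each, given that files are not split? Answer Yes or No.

Total = 175 GB; ⌈175/36⌉ = 5.
6 files each exceed half the capacity and cannot share a USB stick, forcing at least 6 USB sticks.
At least 6 USB sticks are required, but only 5 are allowed.

No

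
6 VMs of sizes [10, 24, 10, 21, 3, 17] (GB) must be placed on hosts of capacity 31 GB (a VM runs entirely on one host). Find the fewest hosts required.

3

Total = 24 + 21 + 17 + 10 + 10 + 3 = 85 GB.
Lower bound: ⌈85/31⌉ = 3 hosts.
A packing using 3 hosts:
  host 1: 24 + 3 = 27
  host 2: 21 + 10 = 31
  host 3: 17 + 10 = 27
This matches the lower bound, so 3 is optimal.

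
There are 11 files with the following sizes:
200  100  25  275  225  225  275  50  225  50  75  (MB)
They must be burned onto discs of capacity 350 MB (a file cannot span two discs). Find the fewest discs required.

6

Total = 275 + 275 + 225 + 225 + 225 + 200 + 100 + 75 + 50 + 50 + 25 = 1725 MB.
Lower bound: ⌈1725/350⌉ = 5 discs.
Also, 6 files each exceed 175 MB, and no two of those can share a disc, so at least 6 discs are needed.
A packing using 6 discs:
  disc 1: 275 + 75 = 350
  disc 2: 275 + 50 + 25 = 350
  disc 3: 225 + 100 = 325
  disc 4: 225 + 50 = 275
  disc 5: 225 = 225
  disc 6: 200 = 200
This matches the lower bound, so 6 is optimal.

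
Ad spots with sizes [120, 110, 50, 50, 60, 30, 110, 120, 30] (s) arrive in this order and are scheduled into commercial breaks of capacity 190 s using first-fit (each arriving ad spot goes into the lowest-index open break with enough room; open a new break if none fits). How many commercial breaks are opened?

  120 → break 1 (new)  [load 120/190]
  110 → break 2 (new)  [load 110/190]
  50 → break 1  [load 170/190]
  50 → break 2  [load 160/190]
  60 → break 3 (new)  [load 60/190]
  30 → break 2  [load 190/190]
  110 → break 3  [load 170/190]
  120 → break 4 (new)  [load 120/190]
  30 → break 4  [load 150/190]
4 commercial breaks opened.

4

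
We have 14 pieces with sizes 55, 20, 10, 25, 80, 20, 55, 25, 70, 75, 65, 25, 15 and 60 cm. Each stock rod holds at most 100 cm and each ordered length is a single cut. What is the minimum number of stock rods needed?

7

Total = 80 + 75 + 70 + 65 + 60 + 55 + 55 + 25 + 25 + 25 + 20 + 20 + 15 + 10 = 600 cm.
Lower bound: ⌈600/100⌉ = 6 stock rods.
Also, 7 pieces each exceed 50 cm, and no two of those can share a stock rod, so at least 7 stock rods are needed.
A packing using 7 stock rods:
  stock rod 1: 80 + 20 = 100
  stock rod 2: 75 + 25 = 100
  stock rod 3: 70 + 25 = 95
  stock rod 4: 65 + 25 + 10 = 100
  stock rod 5: 60 + 20 + 15 = 95
  stock rod 6: 55 = 55
  stock rod 7: 55 = 55
This matches the lower bound, so 7 is optimal.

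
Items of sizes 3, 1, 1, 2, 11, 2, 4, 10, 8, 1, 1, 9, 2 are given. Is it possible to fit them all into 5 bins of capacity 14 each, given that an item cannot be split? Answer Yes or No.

Yes

A valid assignment using 4 bins:
  bin 1: 11 + 3 = 14
  bin 2: 10 + 4 = 14
  bin 3: 9 + 2 + 2 + 1 = 14
  bin 4: 8 + 2 + 1 + 1 + 1 = 13
That uses only 4 ≤ 5, so 5 bins are enough.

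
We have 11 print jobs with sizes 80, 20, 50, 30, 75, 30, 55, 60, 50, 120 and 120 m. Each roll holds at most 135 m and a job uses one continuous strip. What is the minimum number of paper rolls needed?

6

Total = 120 + 120 + 80 + 75 + 60 + 55 + 50 + 50 + 30 + 30 + 20 = 690 m.
Lower bound: ⌈690/135⌉ = 6 paper rolls.
A packing using 6 paper rolls:
  roll 1: 120 = 120
  roll 2: 120 = 120
  roll 3: 80 + 55 = 135
  roll 4: 75 + 60 = 135
  roll 5: 50 + 50 + 30 = 130
  roll 6: 30 + 20 = 50
This matches the lower bound, so 6 is optimal.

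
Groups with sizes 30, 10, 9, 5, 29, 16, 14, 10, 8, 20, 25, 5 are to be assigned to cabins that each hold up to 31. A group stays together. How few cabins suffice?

6

Total = 30 + 29 + 25 + 20 + 16 + 14 + 10 + 10 + 9 + 8 + 5 + 5 = 181.
Lower bound: ⌈181/31⌉ = 6 cabins.
A packing using 6 cabins:
  cabin 1: 30 = 30
  cabin 2: 29 = 29
  cabin 3: 25 + 5 = 30
  cabin 4: 20 + 10 = 30
  cabin 5: 16 + 10 + 5 = 31
  cabin 6: 14 + 9 + 8 = 31
This matches the lower bound, so 6 is optimal.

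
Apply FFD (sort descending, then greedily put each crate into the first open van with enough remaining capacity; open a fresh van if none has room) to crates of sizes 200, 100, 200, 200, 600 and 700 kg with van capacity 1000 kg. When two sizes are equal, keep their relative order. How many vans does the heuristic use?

2

Sorted descending: 700, 600, 200, 200, 200, 100.
  700 → van 1 (new)  [load 700/1000]
  600 → van 2 (new)  [load 600/1000]
  200 → van 1  [load 900/1000]
  200 → van 2  [load 800/1000]
  200 → van 2  [load 1000/1000]
  100 → van 1  [load 1000/1000]
2 vans opened.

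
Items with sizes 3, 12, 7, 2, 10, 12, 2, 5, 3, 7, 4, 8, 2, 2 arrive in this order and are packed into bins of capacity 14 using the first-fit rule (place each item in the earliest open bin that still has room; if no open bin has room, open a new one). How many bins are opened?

6

  3 → bin 1 (new)  [load 3/14]
  12 → bin 2 (new)  [load 12/14]
  7 → bin 1  [load 10/14]
  2 → bin 1  [load 12/14]
  10 → bin 3 (new)  [load 10/14]
  12 → bin 4 (new)  [load 12/14]
  2 → bin 1  [load 14/14]
  5 → bin 5 (new)  [load 5/14]
  3 → bin 3  [load 13/14]
  7 → bin 5  [load 12/14]
  4 → bin 6 (new)  [load 4/14]
  8 → bin 6  [load 12/14]
  2 → bin 2  [load 14/14]
  2 → bin 4  [load 14/14]
6 bins opened.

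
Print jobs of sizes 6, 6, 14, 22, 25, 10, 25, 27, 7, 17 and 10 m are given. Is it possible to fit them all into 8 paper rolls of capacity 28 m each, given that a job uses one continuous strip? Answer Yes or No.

Yes

A valid assignment using 7 paper rolls:
  roll 1: 27 = 27
  roll 2: 25 = 25
  roll 3: 25 = 25
  roll 4: 22 + 6 = 28
  roll 5: 17 + 10 = 27
  roll 6: 14 + 10 = 24
  roll 7: 7 + 6 = 13
That uses only 7 ≤ 8, so 8 paper rolls are enough.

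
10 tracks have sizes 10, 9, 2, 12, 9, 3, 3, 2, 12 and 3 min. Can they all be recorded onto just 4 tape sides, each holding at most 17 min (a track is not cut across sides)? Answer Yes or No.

Total = 65 min; ⌈65/17⌉ = 4.
5 tracks each exceed half the capacity and cannot share a side, forcing at least 5 tape sides.
At least 5 tape sides are required, but only 4 are allowed.

No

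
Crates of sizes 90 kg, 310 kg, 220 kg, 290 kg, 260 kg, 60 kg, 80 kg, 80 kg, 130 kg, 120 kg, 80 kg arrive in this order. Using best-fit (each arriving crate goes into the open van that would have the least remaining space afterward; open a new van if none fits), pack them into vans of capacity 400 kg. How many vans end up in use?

5

  90 → van 1 (new)  [load 90/400]
  310 → van 1  [load 400/400]
  220 → van 2 (new)  [load 220/400]
  290 → van 3 (new)  [load 290/400]
  260 → van 4 (new)  [load 260/400]
  60 → van 3  [load 350/400]
  80 → van 4  [load 340/400]
  80 → van 2  [load 300/400]
  130 → van 5 (new)  [load 130/400]
  120 → van 5  [load 250/400]
  80 → van 2  [load 380/400]
5 vans opened.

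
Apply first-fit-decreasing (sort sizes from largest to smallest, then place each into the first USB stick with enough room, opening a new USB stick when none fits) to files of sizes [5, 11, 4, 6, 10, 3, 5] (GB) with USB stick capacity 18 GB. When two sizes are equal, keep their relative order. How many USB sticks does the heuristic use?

3

Sorted descending: 11, 10, 6, 5, 5, 4, 3.
  11 → USB stick 1 (new)  [load 11/18]
  10 → USB stick 2 (new)  [load 10/18]
  6 → USB stick 1  [load 17/18]
  5 → USB stick 2  [load 15/18]
  5 → USB stick 3 (new)  [load 5/18]
  4 → USB stick 3  [load 9/18]
  3 → USB stick 2  [load 18/18]
3 USB sticks opened.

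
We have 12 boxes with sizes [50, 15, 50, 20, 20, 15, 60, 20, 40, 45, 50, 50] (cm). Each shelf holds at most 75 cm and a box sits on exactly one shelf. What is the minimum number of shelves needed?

7

Total = 60 + 50 + 50 + 50 + 50 + 45 + 40 + 20 + 20 + 20 + 15 + 15 = 435 cm.
Lower bound: ⌈435/75⌉ = 6 shelves.
Also, 7 boxes each exceed 75/2 cm, and no two of those can share a shelf, so at least 7 shelves are needed.
A packing using 7 shelves:
  shelf 1: 60 + 15 = 75
  shelf 2: 50 + 20 = 70
  shelf 3: 50 + 20 = 70
  shelf 4: 50 + 20 = 70
  shelf 5: 50 + 15 = 65
  shelf 6: 45 = 45
  shelf 7: 40 = 40
This matches the lower bound, so 7 is optimal.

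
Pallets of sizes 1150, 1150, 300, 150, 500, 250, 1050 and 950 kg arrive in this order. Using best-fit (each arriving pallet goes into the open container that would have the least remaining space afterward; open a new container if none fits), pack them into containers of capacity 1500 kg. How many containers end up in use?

5

  1150 → container 1 (new)  [load 1150/1500]
  1150 → container 2 (new)  [load 1150/1500]
  300 → container 1  [load 1450/1500]
  150 → container 2  [load 1300/1500]
  500 → container 3 (new)  [load 500/1500]
  250 → container 3  [load 750/1500]
  1050 → container 4 (new)  [load 1050/1500]
  950 → container 5 (new)  [load 950/1500]
5 containers opened.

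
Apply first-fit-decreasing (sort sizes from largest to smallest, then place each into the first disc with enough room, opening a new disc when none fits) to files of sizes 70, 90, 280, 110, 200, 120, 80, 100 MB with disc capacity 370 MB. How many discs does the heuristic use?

Sorted descending: 280, 200, 120, 110, 100, 90, 80, 70.
  280 → disc 1 (new)  [load 280/370]
  200 → disc 2 (new)  [load 200/370]
  120 → disc 2  [load 320/370]
  110 → disc 3 (new)  [load 110/370]
  100 → disc 3  [load 210/370]
  90 → disc 1  [load 370/370]
  80 → disc 3  [load 290/370]
  70 → disc 3  [load 360/370]
3 discs opened.

3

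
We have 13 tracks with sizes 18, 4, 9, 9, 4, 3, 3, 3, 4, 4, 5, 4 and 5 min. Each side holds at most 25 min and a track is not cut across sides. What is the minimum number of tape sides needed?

3

Total = 18 + 9 + 9 + 5 + 5 + 4 + 4 + 4 + 4 + 4 + 3 + 3 + 3 = 75 min.
Lower bound: ⌈75/25⌉ = 3 tape sides.
A packing using 3 tape sides:
  side 1: 18 + 4 + 3 = 25
  side 2: 9 + 9 + 4 + 3 = 25
  side 3: 5 + 5 + 4 + 4 + 4 + 3 = 25
This matches the lower bound, so 3 is optimal.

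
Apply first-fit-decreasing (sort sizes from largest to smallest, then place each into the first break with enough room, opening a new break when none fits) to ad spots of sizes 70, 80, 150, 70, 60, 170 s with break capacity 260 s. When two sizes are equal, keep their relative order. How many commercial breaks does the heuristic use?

Sorted descending: 170, 150, 80, 70, 70, 60.
  170 → break 1 (new)  [load 170/260]
  150 → break 2 (new)  [load 150/260]
  80 → break 1  [load 250/260]
  70 → break 2  [load 220/260]
  70 → break 3 (new)  [load 70/260]
  60 → break 3  [load 130/260]
3 commercial breaks opened.

3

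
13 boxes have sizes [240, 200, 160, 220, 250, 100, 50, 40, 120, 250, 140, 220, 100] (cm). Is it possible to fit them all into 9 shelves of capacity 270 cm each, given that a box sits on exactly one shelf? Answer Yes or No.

A valid assignment using 9 shelves:
  shelf 1: 250 = 250
  shelf 2: 250 = 250
  shelf 3: 240 = 240
  shelf 4: 220 + 50 = 270
  shelf 5: 220 + 40 = 260
  shelf 6: 200 = 200
  shelf 7: 160 + 100 = 260
  shelf 8: 140 + 120 = 260
  shelf 9: 100 = 100
Every load is within 270 cm, so 9 shelves suffice.

Yes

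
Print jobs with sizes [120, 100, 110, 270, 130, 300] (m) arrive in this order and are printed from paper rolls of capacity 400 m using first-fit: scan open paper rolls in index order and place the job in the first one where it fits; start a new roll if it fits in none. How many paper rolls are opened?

3

  120 → roll 1 (new)  [load 120/400]
  100 → roll 1  [load 220/400]
  110 → roll 1  [load 330/400]
  270 → roll 2 (new)  [load 270/400]
  130 → roll 2  [load 400/400]
  300 → roll 3 (new)  [load 300/400]
3 paper rolls opened.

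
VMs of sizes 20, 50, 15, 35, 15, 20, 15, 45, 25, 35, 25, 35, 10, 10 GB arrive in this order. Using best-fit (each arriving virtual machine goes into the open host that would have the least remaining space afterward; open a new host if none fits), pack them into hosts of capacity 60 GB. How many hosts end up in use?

  20 → host 1 (new)  [load 20/60]
  50 → host 2 (new)  [load 50/60]
  15 → host 1  [load 35/60]
  35 → host 3 (new)  [load 35/60]
  15 → host 1  [load 50/60]
  20 → host 3  [load 55/60]
  15 → host 4 (new)  [load 15/60]
  45 → host 4  [load 60/60]
  25 → host 5 (new)  [load 25/60]
  35 → host 5  [load 60/60]
  25 → host 6 (new)  [load 25/60]
  35 → host 6  [load 60/60]
  10 → host 1  [load 60/60]
  10 → host 2  [load 60/60]
6 hosts opened.

6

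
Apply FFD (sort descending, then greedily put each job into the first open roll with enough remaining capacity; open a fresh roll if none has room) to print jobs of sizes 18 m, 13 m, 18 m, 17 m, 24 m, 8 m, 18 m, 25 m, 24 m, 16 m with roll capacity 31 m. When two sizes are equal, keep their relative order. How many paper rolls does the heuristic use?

Sorted descending: 25, 24, 24, 18, 18, 18, 17, 16, 13, 8.
  25 → roll 1 (new)  [load 25/31]
  24 → roll 2 (new)  [load 24/31]
  24 → roll 3 (new)  [load 24/31]
  18 → roll 4 (new)  [load 18/31]
  18 → roll 5 (new)  [load 18/31]
  18 → roll 6 (new)  [load 18/31]
  17 → roll 7 (new)  [load 17/31]
  16 → roll 8 (new)  [load 16/31]
  13 → roll 4  [load 31/31]
  8 → roll 5  [load 26/31]
8 paper rolls opened.

8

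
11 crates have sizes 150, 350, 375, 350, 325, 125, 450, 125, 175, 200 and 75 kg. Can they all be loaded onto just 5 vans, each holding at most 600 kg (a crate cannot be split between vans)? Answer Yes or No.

Yes

A valid assignment using 5 vans:
  van 1: 450 + 150 = 600
  van 2: 375 + 200 = 575
  van 3: 350 + 175 + 75 = 600
  van 4: 350 + 125 + 125 = 600
  van 5: 325 = 325
Every load is within 600 kg, so 5 vans suffice.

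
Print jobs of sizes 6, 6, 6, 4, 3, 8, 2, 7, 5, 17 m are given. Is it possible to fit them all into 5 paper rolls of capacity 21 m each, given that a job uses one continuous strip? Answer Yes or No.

A valid assignment using 4 paper rolls:
  roll 1: 17 + 4 = 21
  roll 2: 8 + 7 + 6 = 21
  roll 3: 6 + 6 + 5 + 3 = 20
  roll 4: 2 = 2
That uses only 4 ≤ 5, so 5 paper rolls are enough.

Yes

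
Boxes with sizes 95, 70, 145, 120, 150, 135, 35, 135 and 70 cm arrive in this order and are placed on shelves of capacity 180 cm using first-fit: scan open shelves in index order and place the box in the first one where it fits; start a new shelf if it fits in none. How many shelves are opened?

7

  95 → shelf 1 (new)  [load 95/180]
  70 → shelf 1  [load 165/180]
  145 → shelf 2 (new)  [load 145/180]
  120 → shelf 3 (new)  [load 120/180]
  150 → shelf 4 (new)  [load 150/180]
  135 → shelf 5 (new)  [load 135/180]
  35 → shelf 2  [load 180/180]
  135 → shelf 6 (new)  [load 135/180]
  70 → shelf 7 (new)  [load 70/180]
7 shelves opened.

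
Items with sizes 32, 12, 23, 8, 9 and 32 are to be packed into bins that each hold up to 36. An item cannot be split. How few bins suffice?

Total = 32 + 32 + 23 + 12 + 9 + 8 = 116.
Lower bound: ⌈116/36⌉ = 4 bins.
A packing using 4 bins:
  bin 1: 32 = 32
  bin 2: 32 = 32
  bin 3: 23 + 12 = 35
  bin 4: 9 + 8 = 17
This matches the lower bound, so 4 is optimal.

4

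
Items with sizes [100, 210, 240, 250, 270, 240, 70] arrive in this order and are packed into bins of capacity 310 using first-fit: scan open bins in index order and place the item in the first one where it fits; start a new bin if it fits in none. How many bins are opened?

  100 → bin 1 (new)  [load 100/310]
  210 → bin 1  [load 310/310]
  240 → bin 2 (new)  [load 240/310]
  250 → bin 3 (new)  [load 250/310]
  270 → bin 4 (new)  [load 270/310]
  240 → bin 5 (new)  [load 240/310]
  70 → bin 2  [load 310/310]
5 bins opened.

5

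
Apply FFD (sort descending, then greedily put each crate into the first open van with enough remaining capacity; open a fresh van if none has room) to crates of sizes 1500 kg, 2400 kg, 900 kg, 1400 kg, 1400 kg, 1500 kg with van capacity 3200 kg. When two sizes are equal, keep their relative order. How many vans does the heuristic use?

4

Sorted descending: 2400, 1500, 1500, 1400, 1400, 900.
  2400 → van 1 (new)  [load 2400/3200]
  1500 → van 2 (new)  [load 1500/3200]
  1500 → van 2  [load 3000/3200]
  1400 → van 3 (new)  [load 1400/3200]
  1400 → van 3  [load 2800/3200]
  900 → van 4 (new)  [load 900/3200]
4 vans opened.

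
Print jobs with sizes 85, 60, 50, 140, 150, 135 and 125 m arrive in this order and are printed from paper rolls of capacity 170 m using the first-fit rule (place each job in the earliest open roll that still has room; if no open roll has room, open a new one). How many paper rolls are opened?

  85 → roll 1 (new)  [load 85/170]
  60 → roll 1  [load 145/170]
  50 → roll 2 (new)  [load 50/170]
  140 → roll 3 (new)  [load 140/170]
  150 → roll 4 (new)  [load 150/170]
  135 → roll 5 (new)  [load 135/170]
  125 → roll 6 (new)  [load 125/170]
6 paper rolls opened.

6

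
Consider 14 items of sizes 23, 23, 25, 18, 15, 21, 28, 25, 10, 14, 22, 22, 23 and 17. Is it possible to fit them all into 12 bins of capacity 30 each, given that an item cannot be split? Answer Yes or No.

Yes

A valid assignment using 12 bins:
  bin 1: 28 = 28
  bin 2: 25 = 25
  bin 3: 25 = 25
  bin 4: 23 = 23
  bin 5: 23 = 23
  bin 6: 23 = 23
  bin 7: 22 = 22
  bin 8: 22 = 22
  bin 9: 21 = 21
  bin 10: 18 + 10 = 28
  bin 11: 17 = 17
  bin 12: 15 + 14 = 29
Every load is within 30, so 12 bins suffice.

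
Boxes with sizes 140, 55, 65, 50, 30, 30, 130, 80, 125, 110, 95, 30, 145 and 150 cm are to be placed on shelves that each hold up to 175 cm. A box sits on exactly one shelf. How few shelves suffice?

8

Total = 150 + 145 + 140 + 130 + 125 + 110 + 95 + 80 + 65 + 55 + 50 + 30 + 30 + 30 = 1235 cm.
Lower bound: ⌈1235/175⌉ = 8 shelves.
A packing using 8 shelves:
  shelf 1: 150 = 150
  shelf 2: 145 + 30 = 175
  shelf 3: 140 + 30 = 170
  shelf 4: 130 + 30 = 160
  shelf 5: 125 + 50 = 175
  shelf 6: 110 + 65 = 175
  shelf 7: 95 + 80 = 175
  shelf 8: 55 = 55
This matches the lower bound, so 8 is optimal.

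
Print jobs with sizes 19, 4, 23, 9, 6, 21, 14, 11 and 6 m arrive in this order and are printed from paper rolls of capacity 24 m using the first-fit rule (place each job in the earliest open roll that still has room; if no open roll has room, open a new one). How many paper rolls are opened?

6

  19 → roll 1 (new)  [load 19/24]
  4 → roll 1  [load 23/24]
  23 → roll 2 (new)  [load 23/24]
  9 → roll 3 (new)  [load 9/24]
  6 → roll 3  [load 15/24]
  21 → roll 4 (new)  [load 21/24]
  14 → roll 5 (new)  [load 14/24]
  11 → roll 6 (new)  [load 11/24]
  6 → roll 3  [load 21/24]
6 paper rolls opened.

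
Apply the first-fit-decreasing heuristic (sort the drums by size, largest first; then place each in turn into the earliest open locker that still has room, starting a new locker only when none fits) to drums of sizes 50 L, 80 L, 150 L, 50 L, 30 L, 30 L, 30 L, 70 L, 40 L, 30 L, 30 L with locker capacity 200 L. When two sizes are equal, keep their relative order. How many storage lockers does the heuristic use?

Sorted descending: 150, 80, 70, 50, 50, 40, 30, 30, 30, 30, 30.
  150 → locker 1 (new)  [load 150/200]
  80 → locker 2 (new)  [load 80/200]
  70 → locker 2  [load 150/200]
  50 → locker 1  [load 200/200]
  50 → locker 2  [load 200/200]
  40 → locker 3 (new)  [load 40/200]
  30 → locker 3  [load 70/200]
  30 → locker 3  [load 100/200]
  30 → locker 3  [load 130/200]
  30 → locker 3  [load 160/200]
  30 → locker 3  [load 190/200]
3 storage lockers opened.

3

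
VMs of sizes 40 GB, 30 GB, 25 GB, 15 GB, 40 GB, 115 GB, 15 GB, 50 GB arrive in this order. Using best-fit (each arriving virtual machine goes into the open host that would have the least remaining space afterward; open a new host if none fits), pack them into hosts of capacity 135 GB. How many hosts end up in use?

3

  40 → host 1 (new)  [load 40/135]
  30 → host 1  [load 70/135]
  25 → host 1  [load 95/135]
  15 → host 1  [load 110/135]
  40 → host 2 (new)  [load 40/135]
  115 → host 3 (new)  [load 115/135]
  15 → host 3  [load 130/135]
  50 → host 2  [load 90/135]
3 hosts opened.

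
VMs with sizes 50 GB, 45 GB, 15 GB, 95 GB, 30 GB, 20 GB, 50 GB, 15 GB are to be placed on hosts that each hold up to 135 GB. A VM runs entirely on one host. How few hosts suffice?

Total = 95 + 50 + 50 + 45 + 30 + 20 + 15 + 15 = 320 GB.
Lower bound: ⌈320/135⌉ = 3 hosts.
A packing using 3 hosts:
  host 1: 95 + 30 = 125
  host 2: 50 + 50 + 20 + 15 = 135
  host 3: 45 + 15 = 60
This matches the lower bound, so 3 is optimal.

3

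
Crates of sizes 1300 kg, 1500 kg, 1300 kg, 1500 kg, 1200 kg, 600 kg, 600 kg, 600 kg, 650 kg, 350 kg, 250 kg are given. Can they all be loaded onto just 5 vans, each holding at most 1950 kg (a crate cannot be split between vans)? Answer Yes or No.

No

Total = 9850 kg; ⌈9850/1950⌉ = 6.
At least 6 vans are required, but only 5 are allowed.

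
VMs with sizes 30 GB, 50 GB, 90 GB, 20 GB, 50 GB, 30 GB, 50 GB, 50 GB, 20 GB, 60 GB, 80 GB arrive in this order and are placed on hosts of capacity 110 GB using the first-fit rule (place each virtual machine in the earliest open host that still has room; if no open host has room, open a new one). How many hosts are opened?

  30 → host 1 (new)  [load 30/110]
  50 → host 1  [load 80/110]
  90 → host 2 (new)  [load 90/110]
  20 → host 1  [load 100/110]
  50 → host 3 (new)  [load 50/110]
  30 → host 3  [load 80/110]
  50 → host 4 (new)  [load 50/110]
  50 → host 4  [load 100/110]
  20 → host 2  [load 110/110]
  60 → host 5 (new)  [load 60/110]
  80 → host 6 (new)  [load 80/110]
6 hosts opened.

6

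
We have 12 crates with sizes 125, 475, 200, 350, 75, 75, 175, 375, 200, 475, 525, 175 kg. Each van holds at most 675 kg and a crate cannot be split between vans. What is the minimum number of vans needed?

5

Total = 525 + 475 + 475 + 375 + 350 + 200 + 200 + 175 + 175 + 125 + 75 + 75 = 3225 kg.
Lower bound: ⌈3225/675⌉ = 5 vans.
A packing using 5 vans:
  van 1: 525 + 125 = 650
  van 2: 475 + 200 = 675
  van 3: 475 + 200 = 675
  van 4: 375 + 175 + 75 = 625
  van 5: 350 + 175 + 75 = 600
This matches the lower bound, so 5 is optimal.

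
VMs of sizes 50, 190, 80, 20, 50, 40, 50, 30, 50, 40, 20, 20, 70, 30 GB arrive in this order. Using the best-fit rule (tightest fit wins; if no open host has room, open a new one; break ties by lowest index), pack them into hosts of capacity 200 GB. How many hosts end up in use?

4

  50 → host 1 (new)  [load 50/200]
  190 → host 2 (new)  [load 190/200]
  80 → host 1  [load 130/200]
  20 → host 1  [load 150/200]
  50 → host 1  [load 200/200]
  40 → host 3 (new)  [load 40/200]
  50 → host 3  [load 90/200]
  30 → host 3  [load 120/200]
  50 → host 3  [load 170/200]
  40 → host 4 (new)  [load 40/200]
  20 → host 3  [load 190/200]
  20 → host 4  [load 60/200]
  70 → host 4  [load 130/200]
  30 → host 4  [load 160/200]
4 hosts opened.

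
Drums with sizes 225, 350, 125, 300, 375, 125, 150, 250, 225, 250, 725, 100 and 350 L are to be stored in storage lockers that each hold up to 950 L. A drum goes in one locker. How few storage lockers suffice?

Total = 725 + 375 + 350 + 350 + 300 + 250 + 250 + 225 + 225 + 150 + 125 + 125 + 100 = 3550 L.
Lower bound: ⌈3550/950⌉ = 4 storage lockers.
A packing using 4 storage lockers:
  locker 1: 725 + 225 = 950
  locker 2: 375 + 350 + 225 = 950
  locker 3: 350 + 300 + 250 = 900
  locker 4: 250 + 150 + 125 + 125 + 100 = 750
This matches the lower bound, so 4 is optimal.

4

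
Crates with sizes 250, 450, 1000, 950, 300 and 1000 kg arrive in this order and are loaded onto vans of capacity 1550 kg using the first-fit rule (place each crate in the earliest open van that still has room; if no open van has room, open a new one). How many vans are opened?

4

  250 → van 1 (new)  [load 250/1550]
  450 → van 1  [load 700/1550]
  1000 → van 2 (new)  [load 1000/1550]
  950 → van 3 (new)  [load 950/1550]
  300 → van 1  [load 1000/1550]
  1000 → van 4 (new)  [load 1000/1550]
4 vans opened.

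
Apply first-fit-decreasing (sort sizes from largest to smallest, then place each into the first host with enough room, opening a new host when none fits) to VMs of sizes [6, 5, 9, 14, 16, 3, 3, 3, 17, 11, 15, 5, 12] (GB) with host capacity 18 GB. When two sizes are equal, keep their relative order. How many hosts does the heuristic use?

Sorted descending: 17, 16, 15, 14, 12, 11, 9, 6, 5, 5, 3, 3, 3.
  17 → host 1 (new)  [load 17/18]
  16 → host 2 (new)  [load 16/18]
  15 → host 3 (new)  [load 15/18]
  14 → host 4 (new)  [load 14/18]
  12 → host 5 (new)  [load 12/18]
  11 → host 6 (new)  [load 11/18]
  9 → host 7 (new)  [load 9/18]
  6 → host 5  [load 18/18]
  5 → host 6  [load 16/18]
  5 → host 7  [load 14/18]
  3 → host 3  [load 18/18]
  3 → host 4  [load 17/18]
  3 → host 7  [load 17/18]
7 hosts opened.

7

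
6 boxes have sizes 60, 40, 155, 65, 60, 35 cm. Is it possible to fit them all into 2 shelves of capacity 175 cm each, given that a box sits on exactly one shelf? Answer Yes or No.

No

Total = 415 cm; ⌈415/175⌉ = 3.
At least 3 shelves are required, but only 2 are allowed.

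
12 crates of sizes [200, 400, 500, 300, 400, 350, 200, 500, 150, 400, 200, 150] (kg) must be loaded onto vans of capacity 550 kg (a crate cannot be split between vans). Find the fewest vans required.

Total = 500 + 500 + 400 + 400 + 400 + 350 + 300 + 200 + 200 + 200 + 150 + 150 = 3750 kg.
Lower bound: ⌈3750/550⌉ = 7 vans.
A packing using 8 vans:
  van 1: 500 = 500
  van 2: 500 = 500
  van 3: 400 + 150 = 550
  van 4: 400 + 150 = 550
  van 5: 400 = 400
  van 6: 350 + 200 = 550
  van 7: 300 + 200 = 500
  van 8: 200 = 200
No arrangement into 7 vans stays within capacity, so 8 is optimal.

8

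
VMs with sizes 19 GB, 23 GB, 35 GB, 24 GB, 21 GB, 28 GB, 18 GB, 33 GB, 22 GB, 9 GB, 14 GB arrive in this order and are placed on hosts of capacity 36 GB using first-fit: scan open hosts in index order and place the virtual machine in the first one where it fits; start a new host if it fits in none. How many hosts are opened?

  19 → host 1 (new)  [load 19/36]
  23 → host 2 (new)  [load 23/36]
  35 → host 3 (new)  [load 35/36]
  24 → host 4 (new)  [load 24/36]
  21 → host 5 (new)  [load 21/36]
  28 → host 6 (new)  [load 28/36]
  18 → host 7 (new)  [load 18/36]
  33 → host 8 (new)  [load 33/36]
  22 → host 9 (new)  [load 22/36]
  9 → host 1  [load 28/36]
  14 → host 5  [load 35/36]
9 hosts opened.

9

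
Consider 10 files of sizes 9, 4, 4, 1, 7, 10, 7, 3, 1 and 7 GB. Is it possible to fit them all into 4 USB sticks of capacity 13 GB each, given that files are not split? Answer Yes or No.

Total = 53 GB; ⌈53/13⌉ = 5.
At least 5 USB sticks are required, but only 4 are allowed.

No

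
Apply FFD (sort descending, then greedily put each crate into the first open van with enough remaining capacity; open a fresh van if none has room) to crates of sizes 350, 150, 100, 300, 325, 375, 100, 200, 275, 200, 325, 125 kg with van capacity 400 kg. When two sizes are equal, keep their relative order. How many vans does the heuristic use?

8

Sorted descending: 375, 350, 325, 325, 300, 275, 200, 200, 150, 125, 100, 100.
  375 → van 1 (new)  [load 375/400]
  350 → van 2 (new)  [load 350/400]
  325 → van 3 (new)  [load 325/400]
  325 → van 4 (new)  [load 325/400]
  300 → van 5 (new)  [load 300/400]
  275 → van 6 (new)  [load 275/400]
  200 → van 7 (new)  [load 200/400]
  200 → van 7  [load 400/400]
  150 → van 8 (new)  [load 150/400]
  125 → van 6  [load 400/400]
  100 → van 5  [load 400/400]
  100 → van 8  [load 250/400]
8 vans opened.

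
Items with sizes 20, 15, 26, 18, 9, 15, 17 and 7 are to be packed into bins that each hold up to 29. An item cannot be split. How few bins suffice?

6

Total = 26 + 20 + 18 + 17 + 15 + 15 + 9 + 7 = 127.
Lower bound: ⌈127/29⌉ = 5 bins.
Also, 6 items each exceed 29/2, and no two of those can share a bin, so at least 6 bins are needed.
A packing using 6 bins:
  bin 1: 26 = 26
  bin 2: 20 + 9 = 29
  bin 3: 18 + 7 = 25
  bin 4: 17 = 17
  bin 5: 15 = 15
  bin 6: 15 = 15
This matches the lower bound, so 6 is optimal.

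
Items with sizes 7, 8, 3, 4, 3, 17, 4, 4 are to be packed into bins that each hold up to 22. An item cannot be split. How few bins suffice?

Total = 17 + 8 + 7 + 4 + 4 + 4 + 3 + 3 = 50.
Lower bound: ⌈50/22⌉ = 3 bins.
A packing using 3 bins:
  bin 1: 17 + 4 = 21
  bin 2: 8 + 7 + 4 + 3 = 22
  bin 3: 4 + 3 = 7
This matches the lower bound, so 3 is optimal.

3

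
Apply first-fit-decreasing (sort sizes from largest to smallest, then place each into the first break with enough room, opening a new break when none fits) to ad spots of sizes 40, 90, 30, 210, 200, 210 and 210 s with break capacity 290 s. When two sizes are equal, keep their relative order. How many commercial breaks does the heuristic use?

Sorted descending: 210, 210, 210, 200, 90, 40, 30.
  210 → break 1 (new)  [load 210/290]
  210 → break 2 (new)  [load 210/290]
  210 → break 3 (new)  [load 210/290]
  200 → break 4 (new)  [load 200/290]
  90 → break 4  [load 290/290]
  40 → break 1  [load 250/290]
  30 → break 1  [load 280/290]
4 commercial breaks opened.

4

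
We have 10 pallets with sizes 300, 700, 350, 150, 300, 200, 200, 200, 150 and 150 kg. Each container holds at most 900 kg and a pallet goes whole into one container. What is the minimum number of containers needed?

3

Total = 700 + 350 + 300 + 300 + 200 + 200 + 200 + 150 + 150 + 150 = 2700 kg.
Lower bound: ⌈2700/900⌉ = 3 containers.
A packing using 3 containers:
  container 1: 700 + 200 = 900
  container 2: 350 + 200 + 200 + 150 = 900
  container 3: 300 + 300 + 150 + 150 = 900
This matches the lower bound, so 3 is optimal.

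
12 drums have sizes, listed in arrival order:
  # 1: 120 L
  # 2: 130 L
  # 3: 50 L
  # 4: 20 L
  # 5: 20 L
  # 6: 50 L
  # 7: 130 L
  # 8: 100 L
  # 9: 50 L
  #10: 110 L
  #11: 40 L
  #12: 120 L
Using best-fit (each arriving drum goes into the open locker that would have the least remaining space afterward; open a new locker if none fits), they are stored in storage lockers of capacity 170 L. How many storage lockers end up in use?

6

  120 → locker 1 (new)  [load 120/170]
  130 → locker 2 (new)  [load 130/170]
  50 → locker 1  [load 170/170]
  20 → locker 2  [load 150/170]
  20 → locker 2  [load 170/170]
  50 → locker 3 (new)  [load 50/170]
  130 → locker 4 (new)  [load 130/170]
  100 → locker 3  [load 150/170]
  50 → locker 5 (new)  [load 50/170]
  110 → locker 5  [load 160/170]
  40 → locker 4  [load 170/170]
  120 → locker 6 (new)  [load 120/170]
6 storage lockers opened.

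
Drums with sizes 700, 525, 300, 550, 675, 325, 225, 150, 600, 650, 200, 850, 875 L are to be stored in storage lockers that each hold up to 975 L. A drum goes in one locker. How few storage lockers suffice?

Total = 875 + 850 + 700 + 675 + 650 + 600 + 550 + 525 + 325 + 300 + 225 + 200 + 150 = 6625 L.
Lower bound: ⌈6625/975⌉ = 7 storage lockers.
Also, 8 drums each exceed 975/2 L, and no two of those can share a locker, so at least 8 storage lockers are needed.
A packing using 8 storage lockers:
  locker 1: 875 = 875
  locker 2: 850 = 850
  locker 3: 700 + 225 = 925
  locker 4: 675 + 300 = 975
  locker 5: 650 + 325 = 975
  locker 6: 600 + 200 + 150 = 950
  locker 7: 550 = 550
  locker 8: 525 = 525
This matches the lower bound, so 8 is optimal.

8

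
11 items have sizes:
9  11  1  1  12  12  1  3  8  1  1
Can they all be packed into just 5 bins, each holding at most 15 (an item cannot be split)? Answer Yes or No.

Yes

A valid assignment using 5 bins:
  bin 1: 12 + 3 = 15
  bin 2: 12 + 1 + 1 + 1 = 15
  bin 3: 11 + 1 + 1 = 13
  bin 4: 9 = 9
  bin 5: 8 = 8
Every load is within 15, so 5 bins suffice.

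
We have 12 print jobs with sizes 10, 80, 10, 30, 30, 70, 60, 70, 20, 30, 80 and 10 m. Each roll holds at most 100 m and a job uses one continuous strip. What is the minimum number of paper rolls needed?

5

Total = 80 + 80 + 70 + 70 + 60 + 30 + 30 + 30 + 20 + 10 + 10 + 10 = 500 m.
Lower bound: ⌈500/100⌉ = 5 paper rolls.
A packing using 5 paper rolls:
  roll 1: 80 + 20 = 100
  roll 2: 80 + 10 + 10 = 100
  roll 3: 70 + 30 = 100
  roll 4: 70 + 30 = 100
  roll 5: 60 + 30 + 10 = 100
This matches the lower bound, so 5 is optimal.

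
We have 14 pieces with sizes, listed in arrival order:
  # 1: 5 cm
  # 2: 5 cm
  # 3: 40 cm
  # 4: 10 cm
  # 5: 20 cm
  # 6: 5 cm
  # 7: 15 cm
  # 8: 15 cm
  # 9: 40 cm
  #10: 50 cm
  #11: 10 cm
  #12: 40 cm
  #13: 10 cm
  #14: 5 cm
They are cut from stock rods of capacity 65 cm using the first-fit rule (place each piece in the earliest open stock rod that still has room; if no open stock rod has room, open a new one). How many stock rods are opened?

  5 → stock rod 1 (new)  [load 5/65]
  5 → stock rod 1  [load 10/65]
  40 → stock rod 1  [load 50/65]
  10 → stock rod 1  [load 60/65]
  20 → stock rod 2 (new)  [load 20/65]
  5 → stock rod 1  [load 65/65]
  15 → stock rod 2  [load 35/65]
  15 → stock rod 2  [load 50/65]
  40 → stock rod 3 (new)  [load 40/65]
  50 → stock rod 4 (new)  [load 50/65]
  10 → stock rod 2  [load 60/65]
  40 → stock rod 5 (new)  [load 40/65]
  10 → stock rod 3  [load 50/65]
  5 → stock rod 2  [load 65/65]
5 stock rods opened.

5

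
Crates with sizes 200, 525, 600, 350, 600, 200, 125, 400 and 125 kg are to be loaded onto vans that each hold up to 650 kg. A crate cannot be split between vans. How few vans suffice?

Total = 600 + 600 + 525 + 400 + 350 + 200 + 200 + 125 + 125 = 3125 kg.
Lower bound: ⌈3125/650⌉ = 5 vans.
A packing using 6 vans:
  van 1: 600 = 600
  van 2: 600 = 600
  van 3: 525 + 125 = 650
  van 4: 400 + 200 = 600
  van 5: 350 + 200 = 550
  van 6: 125 = 125
No arrangement into 5 vans stays within capacity, so 6 is optimal.

6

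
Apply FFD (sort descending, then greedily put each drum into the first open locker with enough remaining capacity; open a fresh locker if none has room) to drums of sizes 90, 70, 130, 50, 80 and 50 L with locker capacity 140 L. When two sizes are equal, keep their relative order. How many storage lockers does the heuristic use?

Sorted descending: 130, 90, 80, 70, 50, 50.
  130 → locker 1 (new)  [load 130/140]
  90 → locker 2 (new)  [load 90/140]
  80 → locker 3 (new)  [load 80/140]
  70 → locker 4 (new)  [load 70/140]
  50 → locker 2  [load 140/140]
  50 → locker 3  [load 130/140]
4 storage lockers opened.

4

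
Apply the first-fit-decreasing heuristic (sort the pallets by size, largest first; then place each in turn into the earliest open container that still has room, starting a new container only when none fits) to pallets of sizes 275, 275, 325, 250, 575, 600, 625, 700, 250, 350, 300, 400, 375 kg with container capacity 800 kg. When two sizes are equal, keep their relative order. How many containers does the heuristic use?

8

Sorted descending: 700, 625, 600, 575, 400, 375, 350, 325, 300, 275, 275, 250, 250.
  700 → container 1 (new)  [load 700/800]
  625 → container 2 (new)  [load 625/800]
  600 → container 3 (new)  [load 600/800]
  575 → container 4 (new)  [load 575/800]
  400 → container 5 (new)  [load 400/800]
  375 → container 5  [load 775/800]
  350 → container 6 (new)  [load 350/800]
  325 → container 6  [load 675/800]
  300 → container 7 (new)  [load 300/800]
  275 → container 7  [load 575/800]
  275 → container 8 (new)  [load 275/800]
  250 → container 8  [load 525/800]
  250 → container 8  [load 775/800]
8 containers opened.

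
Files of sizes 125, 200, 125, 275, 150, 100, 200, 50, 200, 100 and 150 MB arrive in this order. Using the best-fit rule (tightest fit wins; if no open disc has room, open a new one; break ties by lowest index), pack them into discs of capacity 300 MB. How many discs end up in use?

6

  125 → disc 1 (new)  [load 125/300]
  200 → disc 2 (new)  [load 200/300]
  125 → disc 1  [load 250/300]
  275 → disc 3 (new)  [load 275/300]
  150 → disc 4 (new)  [load 150/300]
  100 → disc 2  [load 300/300]
  200 → disc 5 (new)  [load 200/300]
  50 → disc 1  [load 300/300]
  200 → disc 6 (new)  [load 200/300]
  100 → disc 5  [load 300/300]
  150 → disc 4  [load 300/300]
6 discs opened.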